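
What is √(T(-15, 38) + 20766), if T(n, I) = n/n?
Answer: √20767 ≈ 144.11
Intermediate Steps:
T(n, I) = 1
√(T(-15, 38) + 20766) = √(1 + 20766) = √20767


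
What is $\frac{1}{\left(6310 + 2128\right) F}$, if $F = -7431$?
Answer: $- \frac{1}{62702778} \approx -1.5948 \cdot 10^{-8}$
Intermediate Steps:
$\frac{1}{\left(6310 + 2128\right) F} = \frac{1}{\left(6310 + 2128\right) \left(-7431\right)} = \frac{1}{8438} \left(- \frac{1}{7431}\right) = - \frac{1}{62702778}$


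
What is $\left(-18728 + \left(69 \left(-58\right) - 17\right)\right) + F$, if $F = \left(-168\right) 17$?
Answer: $-25603$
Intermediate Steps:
$F = -2856$
$\left(-18728 + \left(69 \left(-58\right) - 17\right)\right) + F = \left(-18728 + \left(69 \left(-58\right) - 17\right)\right) - 2856 = \left(-18728 - 4019\right) - 2856 = -22747 - 2856 = -25603$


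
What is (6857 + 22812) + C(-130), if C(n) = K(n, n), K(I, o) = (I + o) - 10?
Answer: 29399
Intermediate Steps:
K(I, o) = -10 + I + o
C(n) = -10 + 2*n (C(n) = -10 + n + n = -10 + 2*n)
(6857 + 22812) + C(-130) = (6857 + 22812) + (-10 + 2*(-130)) = 29669 + (-10 - 260) = 29669 - 270 = 29399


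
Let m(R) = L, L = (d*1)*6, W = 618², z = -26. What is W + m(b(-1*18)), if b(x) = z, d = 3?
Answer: 381942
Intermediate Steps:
b(x) = -26
W = 381924
L = 18 (L = (3*1)*6 = 3*6 = 18)
m(R) = 18
W + m(b(-1*18)) = 381924 + 18 = 381942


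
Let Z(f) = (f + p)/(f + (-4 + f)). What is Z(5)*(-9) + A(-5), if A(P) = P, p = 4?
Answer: -37/2 ≈ -18.500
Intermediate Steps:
Z(f) = (4 + f)/(-4 + 2*f) (Z(f) = (f + 4)/(f + (-4 + f)) = (4 + f)/(-4 + 2*f))
Z(5)*(-9) + A(-5) = ((4 + 5)/(2*(-2 + 5)))*(-9) - 5 = ((1/2)*9/3)*(-9) - 5 = ((1/2)*(1/3)*9)*(-9) - 5 = (3/2)*(-9) - 5 = -27/2 - 5 = -37/2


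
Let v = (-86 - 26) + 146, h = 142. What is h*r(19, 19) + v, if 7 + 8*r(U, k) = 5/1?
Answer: -3/2 ≈ -1.5000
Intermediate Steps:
r(U, k) = -¼ (r(U, k) = -7/8 + (5/1)/8 = -7/8 + (5*1)/8 = -7/8 + (⅛)*5 = -7/8 + 5/8 = -¼)
v = 34 (v = -112 + 146 = 34)
h*r(19, 19) + v = 142*(-¼) + 34 = -71/2 + 34 = -3/2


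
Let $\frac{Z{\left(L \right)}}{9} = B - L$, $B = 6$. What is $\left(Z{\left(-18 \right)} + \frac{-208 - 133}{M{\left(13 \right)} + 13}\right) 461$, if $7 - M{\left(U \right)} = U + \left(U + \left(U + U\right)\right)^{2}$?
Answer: $\frac{150915265}{1514} \approx 99680.0$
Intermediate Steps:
$M{\left(U \right)} = 7 - U - 9 U^{2}$ ($M{\left(U \right)} = 7 - \left(U + \left(U + \left(U + U\right)\right)^{2}\right) = 7 - \left(U + \left(U + 2 U\right)^{2}\right) = 7 - \left(U + \left(3 U\right)^{2}\right) = 7 - \left(U + 9 U^{2}\right) = 7 - U - 9 U^{2}$)
$Z{\left(L \right)} = 54 - 9 L$ ($Z{\left(L \right)} = 9 \left(6 - L\right) = 54 - 9 L$)
$\left(Z{\left(-18 \right)} + \frac{-208 - 133}{M{\left(13 \right)} + 13}\right) 461 = \left(\left(54 - -162\right) + \frac{-208 - 133}{\left(7 - 13 - 9 \cdot 13^{2}\right) + 13}\right) 461 = \left(\left(54 + 162\right) - \frac{341}{\left(7 - 13 - 1521\right) + 13}\right) 461 = \left(216 - \frac{341}{\left(7 - 13 - 1521\right) + 13}\right) 461 = \left(216 - \frac{341}{-1527 + 13}\right) 461 = \left(216 - \frac{341}{-1514}\right) 461 = \left(216 - - \frac{341}{1514}\right) 461 = \left(216 + \frac{341}{1514}\right) 461 = \frac{327365}{1514} \cdot 461 = \frac{150915265}{1514}$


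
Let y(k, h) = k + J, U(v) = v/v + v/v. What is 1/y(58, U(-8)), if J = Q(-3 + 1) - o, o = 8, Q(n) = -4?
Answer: 1/46 ≈ 0.021739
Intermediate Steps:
J = -12 (J = -4 - 1*8 = -4 - 8 = -12)
U(v) = 2 (U(v) = 1 + 1 = 2)
y(k, h) = -12 + k (y(k, h) = k - 12 = -12 + k)
1/y(58, U(-8)) = 1/(-12 + 58) = 1/46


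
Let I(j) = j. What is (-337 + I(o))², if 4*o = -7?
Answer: 1836025/16 ≈ 1.1475e+5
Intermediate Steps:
o = -7/4 (o = (¼)*(-7) = -7/4 ≈ -1.7500)
(-337 + I(o))² = (-337 - 7/4)² = (-1355/4)² = 1836025/16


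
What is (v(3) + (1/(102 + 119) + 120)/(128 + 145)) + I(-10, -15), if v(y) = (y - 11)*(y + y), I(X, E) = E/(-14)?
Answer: -5609641/120666 ≈ -46.489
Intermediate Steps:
I(X, E) = -E/14 (I(X, E) = E*(-1/14) = -E/14)
v(y) = 2*y*(-11 + y) (v(y) = (-11 + y)*(2*y) = 2*y*(-11 + y))
(v(3) + (1/(102 + 119) + 120)/(128 + 145)) + I(-10, -15) = (2*3*(-11 + 3) + (1/(102 + 119) + 120)/(128 + 145)) - 1/14*(-15) = (2*3*(-8) + (1/221 + 120)/273) + 15/14 = (-48 + (1/221 + 120)*(1/273)) + 15/14 = (-48 + (26521/221)*(1/273)) + 15/14 = (-48 + 26521/60333) + 15/14 = -2869463/60333 + 15/14 = -5609641/120666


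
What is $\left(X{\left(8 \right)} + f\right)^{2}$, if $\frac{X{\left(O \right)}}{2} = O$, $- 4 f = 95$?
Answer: $\frac{961}{16} \approx 60.063$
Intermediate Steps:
$f = - \frac{95}{4}$ ($f = \left(- \frac{1}{4}\right) 95 = - \frac{95}{4} \approx -23.75$)
$X{\left(O \right)} = 2 O$
$\left(X{\left(8 \right)} + f\right)^{2} = \left(2 \cdot 8 - \frac{95}{4}\right)^{2} = \left(16 - \frac{95}{4}\right)^{2} = \left(- \frac{31}{4}\right)^{2} = \frac{961}{16}$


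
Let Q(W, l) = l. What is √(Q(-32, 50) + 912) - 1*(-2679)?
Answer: 2679 + √962 ≈ 2710.0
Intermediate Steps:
√(Q(-32, 50) + 912) - 1*(-2679) = √(50 + 912) - 1*(-2679) = √962 + 2679 = 2679 + √962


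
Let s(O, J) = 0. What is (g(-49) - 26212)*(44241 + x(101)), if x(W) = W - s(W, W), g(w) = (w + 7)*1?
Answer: -1164154868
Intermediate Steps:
g(w) = 7 + w (g(w) = (7 + w)*1 = 7 + w)
x(W) = W (x(W) = W - 1*0 = W + 0 = W)
(g(-49) - 26212)*(44241 + x(101)) = ((7 - 49) - 26212)*(44241 + 101) = (-42 - 26212)*44342 = -26254*44342 = -1164154868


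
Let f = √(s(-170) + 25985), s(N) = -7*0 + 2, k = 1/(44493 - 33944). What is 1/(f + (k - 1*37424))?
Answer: -4164595140475/155852916272582838 - 111281401*√25987/155852916272582838 ≈ -2.6836e-5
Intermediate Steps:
k = 1/10549 ≈ 9.4796e-5
s(N) = 2 (s(N) = 0 + 2 = 2)
f = √25987 (f = √(2 + 25985) = √25987 ≈ 161.20)
1/(f + (k - 1*37424)) = 1/(√25987 + (1/10549 - 1*37424)) = 1/(√25987 + (1/10549 - 37424)) = 1/(√25987 - 394785775/10549) = 1/(-394785775/10549 + √25987)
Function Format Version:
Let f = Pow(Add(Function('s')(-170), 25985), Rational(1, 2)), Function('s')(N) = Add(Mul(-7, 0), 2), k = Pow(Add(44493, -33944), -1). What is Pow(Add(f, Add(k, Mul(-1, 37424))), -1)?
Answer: Add(Rational(-4164595140475, 155852916272582838), Mul(Rational(-111281401, 155852916272582838), Pow(25987, Rational(1, 2)))) ≈ -2.6836e-5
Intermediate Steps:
k = Rational(1, 10549) (k = Pow(10549, -1) = Rational(1, 10549) ≈ 9.4796e-5)
Function('s')(N) = 2 (Function('s')(N) = Add(0, 2) = 2)
f = Pow(25987, Rational(1, 2)) (f = Pow(Add(2, 25985), Rational(1, 2)) = Pow(25987, Rational(1, 2)) ≈ 161.20)
Pow(Add(f, Add(k, Mul(-1, 37424))), -1) = Pow(Add(Pow(25987, Rational(1, 2)), Add(Rational(1, 10549), Mul(-1, 37424))), -1) = Pow(Add(Pow(25987, Rational(1, 2)), Add(Rational(1, 10549), -37424)), -1) = Pow(Add(Pow(25987, Rational(1, 2)), Rational(-394785775, 10549)), -1) = Pow(Add(Rational(-394785775, 10549), Pow(25987, Rational(1, 2))), -1)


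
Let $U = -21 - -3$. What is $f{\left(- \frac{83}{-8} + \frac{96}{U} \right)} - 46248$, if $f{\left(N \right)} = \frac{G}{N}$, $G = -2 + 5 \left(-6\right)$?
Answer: $- \frac{5596776}{121} \approx -46254.0$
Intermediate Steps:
$U = -18$ ($U = -21 + 3 = -18$)
$G = -32$ ($G = -2 - 30 = -32$)
$f{\left(N \right)} = - \frac{32}{N}$
$f{\left(- \frac{83}{-8} + \frac{96}{U} \right)} - 46248 = - \frac{32}{- \frac{83}{-8} + \frac{96}{-18}} - 46248 = - \frac{32}{\left(-83\right) \left(- \frac{1}{8}\right) + 96 \left(- \frac{1}{18}\right)} - 46248 = - \frac{32}{\frac{83}{8} - \frac{16}{3}} - 46248 = - \frac{32}{\frac{121}{24}} - 46248 = \left(-32\right) \frac{24}{121} - 46248 = - \frac{768}{121} - 46248 = - \frac{5596776}{121}$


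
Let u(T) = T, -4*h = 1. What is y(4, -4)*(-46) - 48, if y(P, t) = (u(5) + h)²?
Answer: -8687/8 ≈ -1085.9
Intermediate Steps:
h = -¼ (h = -¼*1 = -¼ ≈ -0.25000)
y(P, t) = 361/16 (y(P, t) = (5 - ¼)² = (19/4)² = 361/16)
y(4, -4)*(-46) - 48 = (361/16)*(-46) - 48 = -8303/8 - 48 = -8687/8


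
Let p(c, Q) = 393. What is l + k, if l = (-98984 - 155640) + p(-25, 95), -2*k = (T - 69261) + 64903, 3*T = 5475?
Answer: -505929/2 ≈ -2.5296e+5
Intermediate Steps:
T = 1825 (T = (⅓)*5475 = 1825)
k = 2533/2 (k = -((1825 - 69261) + 64903)/2 = -(-67436 + 64903)/2 = -½*(-2533) = 2533/2 ≈ 1266.5)
l = -254231 (l = (-98984 - 155640) + 393 = -254624 + 393 = -254231)
l + k = -254231 + 2533/2 = -505929/2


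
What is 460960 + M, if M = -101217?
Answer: 359743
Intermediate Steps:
460960 + M = 460960 - 101217 = 359743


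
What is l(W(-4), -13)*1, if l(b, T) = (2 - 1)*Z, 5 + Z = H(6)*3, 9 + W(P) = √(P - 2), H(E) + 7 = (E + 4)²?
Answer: 274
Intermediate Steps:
H(E) = -7 + (4 + E)² (H(E) = -7 + (E + 4)² = -7 + (4 + E)²)
W(P) = -9 + √(-2 + P) (W(P) = -9 + √(P - 2) = -9 + √(-2 + P))
Z = 274 (Z = -5 + (-7 + (4 + 6)²)*3 = -5 + (-7 + 10²)*3 = -5 + (-7 + 100)*3 = -5 + 93*3 = -5 + 279 = 274)
l(b, T) = 274 (l(b, T) = (2 - 1)*274 = 1*274 = 274)
l(W(-4), -13)*1 = 274*1 = 274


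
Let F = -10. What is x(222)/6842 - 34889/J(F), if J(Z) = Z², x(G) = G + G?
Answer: -119333069/342100 ≈ -348.83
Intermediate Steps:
x(G) = 2*G
x(222)/6842 - 34889/J(F) = (2*222)/6842 - 34889/((-10)²) = 444*(1/6842) - 34889/100 = 222/3421 - 34889*1/100 = 222/3421 - 34889/100 = -119333069/342100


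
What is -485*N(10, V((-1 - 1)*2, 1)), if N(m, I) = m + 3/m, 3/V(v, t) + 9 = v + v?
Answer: -9991/2 ≈ -4995.5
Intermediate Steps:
V(v, t) = 3/(-9 + 2*v) (V(v, t) = 3/(-9 + (v + v)) = 3/(-9 + 2*v))
-485*N(10, V((-1 - 1)*2, 1)) = -485*(10 + 3/10) = -485*103/10 = -9991/2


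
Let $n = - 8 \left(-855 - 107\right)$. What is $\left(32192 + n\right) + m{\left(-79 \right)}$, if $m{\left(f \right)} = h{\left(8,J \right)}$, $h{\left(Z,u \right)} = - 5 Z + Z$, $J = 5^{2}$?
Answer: $39856$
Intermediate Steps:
$J = 25$
$h{\left(Z,u \right)} = - 4 Z$
$m{\left(f \right)} = -32$ ($m{\left(f \right)} = \left(-4\right) 8 = -32$)
$n = 7696$ ($n = \left(-8\right) \left(-962\right) = 7696$)
$\left(32192 + n\right) + m{\left(-79 \right)} = \left(32192 + 7696\right) - 32 = 39888 - 32 = 39856$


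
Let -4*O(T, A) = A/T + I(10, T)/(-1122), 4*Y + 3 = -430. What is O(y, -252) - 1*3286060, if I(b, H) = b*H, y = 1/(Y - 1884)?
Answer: -61007213478803/17882436 ≈ -3.4116e+6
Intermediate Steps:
Y = -433/4 (Y = -¾ + (¼)*(-430) = -¾ - 215/2 = -433/4 ≈ -108.25)
y = -4/7969 (y = 1/(-433/4 - 1884) = 1/(-7969/4) = -4/7969 ≈ -0.00050194)
I(b, H) = H*b
O(T, A) = 5*T/2244 - A/(4*T) (O(T, A) = -(A/T + (T*10)/(-1122))/4 = -(A/T + (10*T)*(-1/1122))/4 = -(A/T - 5*T/561)/4 = -(-5*T/561 + A/T)/4 = 5*T/2244 - A/(4*T))
O(y, -252) - 1*3286060 = ((5/2244)*(-4/7969) - ¼*(-252)/(-4/7969)) - 1*3286060 = (-5/4470609 - ¼*(-252)*(-7969/4)) - 3286060 = (-5/4470609 - 502047/4) - 3286060 = -2244455836643/17882436 - 3286060 = -61007213478803/17882436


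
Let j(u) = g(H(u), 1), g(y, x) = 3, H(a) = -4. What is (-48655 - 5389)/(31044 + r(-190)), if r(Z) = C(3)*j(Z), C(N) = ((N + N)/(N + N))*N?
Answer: -54044/31053 ≈ -1.7404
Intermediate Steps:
C(N) = N (C(N) = ((2*N)/((2*N)))*N = ((2*N)*(1/(2*N)))*N = 1*N = N)
j(u) = 3
r(Z) = 9 (r(Z) = 3*3 = 9)
(-48655 - 5389)/(31044 + r(-190)) = (-48655 - 5389)/(31044 + 9) = -54044/31053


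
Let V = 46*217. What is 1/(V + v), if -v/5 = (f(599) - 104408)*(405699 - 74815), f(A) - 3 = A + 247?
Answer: 1/171330090762 ≈ 5.8367e-12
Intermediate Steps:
f(A) = 250 + A (f(A) = 3 + (A + 247) = 3 + (247 + A) = 250 + A)
V = 9982
v = 171330080780 (v = -5*((250 + 599) - 104408)*(405699 - 74815) = -5*(849 - 104408)*330884 = -(-517795)*330884 = -5*(-34266016156) = 171330080780)
1/(V + v) = 1/(9982 + 171330080780) = 1/171330090762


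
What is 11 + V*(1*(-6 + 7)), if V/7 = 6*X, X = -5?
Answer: -199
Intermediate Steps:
V = -210 (V = 7*(6*(-5)) = 7*(-30) = -210)
11 + V*(1*(-6 + 7)) = 11 - 210*(-6 + 7) = 11 - 210 = -199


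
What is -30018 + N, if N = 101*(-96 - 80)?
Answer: -47794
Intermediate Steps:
N = -17776 (N = 101*(-176) = -17776)
-30018 + N = -30018 - 17776 = -47794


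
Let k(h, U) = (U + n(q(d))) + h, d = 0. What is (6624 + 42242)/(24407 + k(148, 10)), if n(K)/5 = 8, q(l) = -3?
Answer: 48866/24605 ≈ 1.9860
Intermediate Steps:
n(K) = 40 (n(K) = 5*8 = 40)
k(h, U) = 40 + U + h (k(h, U) = (U + 40) + h = (40 + U) + h = 40 + U + h)
(6624 + 42242)/(24407 + k(148, 10)) = (6624 + 42242)/(24407 + (40 + 10 + 148)) = 48866/(24407 + 198) = 48866/24605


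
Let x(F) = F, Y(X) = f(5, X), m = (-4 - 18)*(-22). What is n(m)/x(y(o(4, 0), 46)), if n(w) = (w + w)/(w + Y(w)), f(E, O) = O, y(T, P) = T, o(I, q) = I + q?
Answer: ¼ ≈ 0.25000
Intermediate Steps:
m = 484 (m = -22*(-22) = 484)
Y(X) = X
n(w) = 1 (n(w) = (w + w)/(w + w) = (2*w)/((2*w)) = (2*w)*(1/(2*w)) = 1)
n(m)/x(y(o(4, 0), 46)) = 1/(4 + 0) = 1/4 = 1*(¼) = ¼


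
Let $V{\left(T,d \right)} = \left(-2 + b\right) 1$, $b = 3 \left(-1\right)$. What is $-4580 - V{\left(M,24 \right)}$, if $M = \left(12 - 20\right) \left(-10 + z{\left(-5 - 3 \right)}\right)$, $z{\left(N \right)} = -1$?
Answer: $-4575$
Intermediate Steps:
$b = -3$
$M = 88$ ($M = \left(12 - 20\right) \left(-10 - 1\right) = \left(-8\right) \left(-11\right) = 88$)
$V{\left(T,d \right)} = -5$ ($V{\left(T,d \right)} = \left(-2 - 3\right) 1 = \left(-5\right) 1 = -5$)
$-4580 - V{\left(M,24 \right)} = -4580 - -5 = -4580 + 5 = -4575$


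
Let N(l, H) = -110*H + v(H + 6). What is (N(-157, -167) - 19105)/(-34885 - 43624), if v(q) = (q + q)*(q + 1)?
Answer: -50785/78509 ≈ -0.64687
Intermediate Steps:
v(q) = 2*q*(1 + q) (v(q) = (2*q)*(1 + q) = 2*q*(1 + q))
N(l, H) = -110*H + 2*(6 + H)*(7 + H) (N(l, H) = -110*H + 2*(H + 6)*(1 + (H + 6)) = -110*H + 2*(6 + H)*(1 + (6 + H)) = -110*H + 2*(6 + H)*(7 + H))
(N(-157, -167) - 19105)/(-34885 - 43624) = ((84 - 84*(-167) + 2*(-167)²) - 19105)/(-34885 - 43624) = ((84 + 14028 + 2*27889) - 19105)/(-78509) = ((84 + 14028 + 55778) - 19105)*(-1/78509) = (69890 - 19105)*(-1/78509) = 50785*(-1/78509) = -50785/78509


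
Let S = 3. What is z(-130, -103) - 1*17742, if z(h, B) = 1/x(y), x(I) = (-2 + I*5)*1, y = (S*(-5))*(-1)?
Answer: -1295165/73 ≈ -17742.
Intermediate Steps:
y = 15 (y = (3*(-5))*(-1) = -15*(-1) = 15)
x(I) = -2 + 5*I (x(I) = (-2 + 5*I)*1 = -2 + 5*I)
z(h, B) = 1/73 (z(h, B) = 1/(-2 + 5*15) = 1/(-2 + 75) = 1/73)
z(-130, -103) - 1*17742 = 1/73 - 1*17742 = 1/73 - 17742 = -1295165/73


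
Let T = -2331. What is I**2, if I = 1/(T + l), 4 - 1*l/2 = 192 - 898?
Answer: 1/829921 ≈ 1.2049e-6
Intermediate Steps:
l = 1420 (l = 8 - 2*(192 - 898) = 8 - 2*(-706) = 8 + 1412 = 1420)
I = -1/911 (I = 1/(-2331 + 1420) = 1/(-911) = -1/911 ≈ -0.0010977)
I**2 = (-1/911)**2 = 1/829921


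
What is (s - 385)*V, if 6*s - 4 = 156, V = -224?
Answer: 240800/3 ≈ 80267.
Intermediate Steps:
s = 80/3 (s = ⅔ + (⅙)*156 = ⅔ + 26 = 80/3 ≈ 26.667)
(s - 385)*V = (80/3 - 385)*(-224) = -1075/3*(-224) = 240800/3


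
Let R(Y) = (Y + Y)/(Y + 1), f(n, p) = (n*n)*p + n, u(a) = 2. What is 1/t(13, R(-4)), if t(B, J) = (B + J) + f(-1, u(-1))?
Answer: 3/50 ≈ 0.060000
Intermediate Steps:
f(n, p) = n + p*n² (f(n, p) = n²*p + n = p*n² + n = n + p*n²)
R(Y) = 2*Y/(1 + Y) (R(Y) = (2*Y)/(1 + Y) = 2*Y/(1 + Y))
t(B, J) = 1 + B + J (t(B, J) = (B + J) - (1 - 1*2) = (B + J) - (1 - 2) = (B + J) - 1*(-1) = (B + J) + 1 = 1 + B + J)
1/t(13, R(-4)) = 1/(1 + 13 + 2*(-4)/(1 - 4)) = 1/(1 + 13 + 2*(-4)/(-3)) = 1/(1 + 13 + 2*(-4)*(-⅓)) = 1/(1 + 13 + 8/3) = 1/(50/3) = 3/50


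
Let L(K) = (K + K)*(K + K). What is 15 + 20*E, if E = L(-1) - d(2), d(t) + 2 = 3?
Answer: 75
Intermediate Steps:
d(t) = 1 (d(t) = -2 + 3 = 1)
L(K) = 4*K² (L(K) = (2*K)*(2*K) = 4*K²)
E = 3 (E = 4*(-1)² - 1*1 = 4*1 - 1 = 4 - 1 = 3)
15 + 20*E = 15 + 20*3 = 15 + 60 = 75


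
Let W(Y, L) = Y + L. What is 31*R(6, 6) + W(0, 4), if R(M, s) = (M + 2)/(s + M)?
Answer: 74/3 ≈ 24.667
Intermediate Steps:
R(M, s) = (2 + M)/(M + s)
W(Y, L) = L + Y
31*R(6, 6) + W(0, 4) = 31*((2 + 6)/(6 + 6)) + (4 + 0) = 31*(8/12) + 4 = 31*((1/12)*8) + 4 = 31*(⅔) + 4 = 62/3 + 4 = 74/3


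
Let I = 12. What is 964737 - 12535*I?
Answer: 814317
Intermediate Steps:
964737 - 12535*I = 964737 - 12535*12 = 964737 - 150420 = 814317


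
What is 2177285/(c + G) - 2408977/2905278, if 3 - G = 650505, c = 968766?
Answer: 926487925717/154107566232 ≈ 6.0120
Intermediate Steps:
G = -650502 (G = 3 - 1*650505 = 3 - 650505 = -650502)
2177285/(c + G) - 2408977/2905278 = 2177285/(968766 - 650502) - 2408977/2905278 = 2177285/318264 - 2408977*1/2905278 = 2177285*(1/318264) - 2408977/2905278 = 2177285/318264 - 2408977/2905278 = 926487925717/154107566232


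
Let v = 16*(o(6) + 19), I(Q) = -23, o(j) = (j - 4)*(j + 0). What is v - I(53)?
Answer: 519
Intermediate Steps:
o(j) = j*(-4 + j) (o(j) = (-4 + j)*j = j*(-4 + j))
v = 496 (v = 16*(6*(-4 + 6) + 19) = 16*(6*2 + 19) = 16*(12 + 19) = 16*31 = 496)
v - I(53) = 496 - 1*(-23) = 496 + 23 = 519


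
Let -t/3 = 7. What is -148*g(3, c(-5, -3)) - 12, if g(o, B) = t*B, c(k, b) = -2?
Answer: -6228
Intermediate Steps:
t = -21 (t = -3*7 = -21)
g(o, B) = -21*B
-148*g(3, c(-5, -3)) - 12 = -(-3108)*(-2) - 12 = -148*42 - 12 = -6216 - 12 = -6228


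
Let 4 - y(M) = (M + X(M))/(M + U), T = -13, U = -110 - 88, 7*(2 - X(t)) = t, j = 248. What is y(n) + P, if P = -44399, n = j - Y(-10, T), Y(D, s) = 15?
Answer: -10878187/245 ≈ -44401.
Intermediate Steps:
X(t) = 2 - t/7
U = -198
n = 233 (n = 248 - 1*15 = 248 - 15 = 233)
y(M) = 4 - (2 + 6*M/7)/(-198 + M) (y(M) = 4 - (M + (2 - M/7))/(M - 198) = 4 - (2 + 6*M/7)/(-198 + M))
y(n) + P = 2*(-2779 + 11*233)/(7*(-198 + 233)) - 44399 = (2/7)*(-2779 + 2563)/35 - 44399 = (2/7)*(1/35)*(-216) - 44399 = -432/245 - 44399 = -10878187/245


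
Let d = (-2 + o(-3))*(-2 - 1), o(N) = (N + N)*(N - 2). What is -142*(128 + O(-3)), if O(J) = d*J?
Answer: -53960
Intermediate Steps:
o(N) = 2*N*(-2 + N) (o(N) = (2*N)*(-2 + N) = 2*N*(-2 + N))
d = -84 (d = (-2 + 2*(-3)*(-2 - 3))*(-2 - 1) = (-2 + 2*(-3)*(-5))*(-3) = (-2 + 30)*(-3) = 28*(-3) = -84)
O(J) = -84*J
-142*(128 + O(-3)) = -142*(128 - 84*(-3)) = -142*(128 + 252) = -142*380 = -53960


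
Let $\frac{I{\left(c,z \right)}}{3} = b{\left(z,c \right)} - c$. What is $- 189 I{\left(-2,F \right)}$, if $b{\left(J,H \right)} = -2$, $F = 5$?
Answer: $0$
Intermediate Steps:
$I{\left(c,z \right)} = -6 - 3 c$ ($I{\left(c,z \right)} = 3 \left(-2 - c\right) = -6 - 3 c$)
$- 189 I{\left(-2,F \right)} = - 189 \left(-6 - -6\right) = - 189 \left(-6 + 6\right) = \left(-189\right) 0 = 0$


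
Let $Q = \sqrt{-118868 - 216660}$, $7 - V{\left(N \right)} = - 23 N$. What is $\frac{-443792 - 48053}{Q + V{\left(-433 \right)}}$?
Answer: $\frac{611855180}{12422229} + \frac{491845 i \sqrt{83882}}{49688916} \approx 49.255 + 2.8668 i$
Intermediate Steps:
$V{\left(N \right)} = 7 + 23 N$ ($V{\left(N \right)} = 7 - - 23 N = 7 + 23 N$)
$Q = 2 i \sqrt{83882}$ ($Q = \sqrt{-335528} = 2 i \sqrt{83882} \approx 579.25 i$)
$\frac{-443792 - 48053}{Q + V{\left(-433 \right)}} = \frac{-443792 - 48053}{2 i \sqrt{83882} + \left(7 + 23 \left(-433\right)\right)} = - \frac{491845}{2 i \sqrt{83882} + \left(7 - 9959\right)} = - \frac{491845}{2 i \sqrt{83882} - 9952} = - \frac{491845}{-9952 + 2 i \sqrt{83882}}$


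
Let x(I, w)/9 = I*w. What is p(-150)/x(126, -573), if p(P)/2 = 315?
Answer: -5/5157 ≈ -0.00096956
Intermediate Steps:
p(P) = 630 (p(P) = 2*315 = 630)
x(I, w) = 9*I*w (x(I, w) = 9*(I*w) = 9*I*w)
p(-150)/x(126, -573) = 630/((9*126*(-573))) = 630/(-649782) = 630*(-1/649782) = -5/5157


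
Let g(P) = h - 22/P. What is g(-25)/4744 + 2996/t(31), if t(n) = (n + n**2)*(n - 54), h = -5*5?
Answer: -1441733/10570225 ≈ -0.13640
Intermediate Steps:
h = -25
t(n) = (-54 + n)*(n + n**2) (t(n) = (n + n**2)*(-54 + n) = (-54 + n)*(n + n**2))
g(P) = -25 - 22/P
g(-25)/4744 + 2996/t(31) = (-25 - 22/(-25))/4744 + 2996/((31*(-54 + 31**2 - 53*31))) = (-25 - 22*(-1/25))*(1/4744) + 2996/((31*(-54 + 961 - 1643))) = (-25 + 22/25)*(1/4744) + 2996/((31*(-736))) = -603/25*1/4744 + 2996/(-22816) = -603/118600 + 2996*(-1/22816) = -603/118600 - 749/5704 = -1441733/10570225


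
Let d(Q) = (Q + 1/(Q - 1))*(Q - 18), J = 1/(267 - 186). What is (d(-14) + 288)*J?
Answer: 11072/1215 ≈ 9.1128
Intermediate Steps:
J = 1/81 ≈ 0.012346
d(Q) = (-18 + Q)*(Q + 1/(-1 + Q)) (d(Q) = (Q + 1/(-1 + Q))*(-18 + Q) = (-18 + Q)*(Q + 1/(-1 + Q)))
(d(-14) + 288)*J = ((-18 + (-14)³ - 19*(-14)² + 19*(-14))/(-1 - 14) + 288)*(1/81) = ((-18 - 2744 - 19*196 - 266)/(-15) + 288)*(1/81) = (-(-18 - 2744 - 3724 - 266)/15 + 288)*(1/81) = (-1/15*(-6752) + 288)*(1/81) = (6752/15 + 288)*(1/81) = (11072/15)*(1/81) = 11072/1215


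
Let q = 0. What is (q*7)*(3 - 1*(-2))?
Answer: 0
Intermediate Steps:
(q*7)*(3 - 1*(-2)) = (0*7)*(3 - 1*(-2)) = 0*(3 + 2) = 0*5 = 0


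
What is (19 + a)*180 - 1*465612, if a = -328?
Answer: -521232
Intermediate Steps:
(19 + a)*180 - 1*465612 = (19 - 328)*180 - 1*465612 = -309*180 - 465612 = -55620 - 465612 = -521232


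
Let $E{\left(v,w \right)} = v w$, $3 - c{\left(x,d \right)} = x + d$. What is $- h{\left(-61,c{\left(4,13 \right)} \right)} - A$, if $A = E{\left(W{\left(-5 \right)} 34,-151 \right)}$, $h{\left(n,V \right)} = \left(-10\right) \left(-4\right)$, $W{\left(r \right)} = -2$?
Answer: $-10308$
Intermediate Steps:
$c{\left(x,d \right)} = 3 - d - x$ ($c{\left(x,d \right)} = 3 - \left(x + d\right) = 3 - \left(d + x\right) = 3 - d - x$)
$h{\left(n,V \right)} = 40$
$A = 10268$ ($A = \left(-2\right) 34 \left(-151\right) = \left(-68\right) \left(-151\right) = 10268$)
$- h{\left(-61,c{\left(4,13 \right)} \right)} - A = \left(-1\right) 40 - 10268 = -40 - 10268 = -10308$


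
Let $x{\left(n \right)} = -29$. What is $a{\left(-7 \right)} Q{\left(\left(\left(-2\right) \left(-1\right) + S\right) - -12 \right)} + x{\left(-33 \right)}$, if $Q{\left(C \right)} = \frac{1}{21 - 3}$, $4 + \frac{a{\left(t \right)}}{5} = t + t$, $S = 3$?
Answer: $-34$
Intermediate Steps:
$a{\left(t \right)} = -20 + 10 t$ ($a{\left(t \right)} = -20 + 5 \left(t + t\right) = -20 + 5 \cdot 2 t = -20 + 10 t$)
$Q{\left(C \right)} = \frac{1}{18}$
$a{\left(-7 \right)} Q{\left(\left(\left(-2\right) \left(-1\right) + S\right) - -12 \right)} + x{\left(-33 \right)} = \left(-20 + 10 \left(-7\right)\right) \frac{1}{18} - 29 = \left(-20 - 70\right) \frac{1}{18} - 29 = \left(-90\right) \frac{1}{18} - 29 = -5 - 29 = -34$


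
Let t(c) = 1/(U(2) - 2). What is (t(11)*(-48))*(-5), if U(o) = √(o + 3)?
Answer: 480 + 240*√5 ≈ 1016.7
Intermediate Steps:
U(o) = √(3 + o)
t(c) = 1/(-2 + √5) (t(c) = 1/(√(3 + 2) - 2) = 1/(√5 - 2) = 1/(-2 + √5))
(t(11)*(-48))*(-5) = ((2 + √5)*(-48))*(-5) = (-96 - 48*√5)*(-5) = 480 + 240*√5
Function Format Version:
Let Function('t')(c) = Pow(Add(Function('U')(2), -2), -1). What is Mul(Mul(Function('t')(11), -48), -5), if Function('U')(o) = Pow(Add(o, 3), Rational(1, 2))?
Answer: Add(480, Mul(240, Pow(5, Rational(1, 2)))) ≈ 1016.7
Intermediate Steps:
Function('U')(o) = Pow(Add(3, o), Rational(1, 2))
Function('t')(c) = Pow(Add(-2, Pow(5, Rational(1, 2))), -1) (Function('t')(c) = Pow(Add(Pow(Add(3, 2), Rational(1, 2)), -2), -1) = Pow(Add(Pow(5, Rational(1, 2)), -2), -1) = Pow(Add(-2, Pow(5, Rational(1, 2))), -1))
Mul(Mul(Function('t')(11), -48), -5) = Mul(Mul(Add(2, Pow(5, Rational(1, 2))), -48), -5) = Mul(Add(-96, Mul(-48, Pow(5, Rational(1, 2)))), -5) = Add(480, Mul(240, Pow(5, Rational(1, 2))))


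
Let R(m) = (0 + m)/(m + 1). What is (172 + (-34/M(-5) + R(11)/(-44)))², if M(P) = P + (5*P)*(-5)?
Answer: 1698016849/57600 ≈ 29479.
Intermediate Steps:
M(P) = -24*P (M(P) = P - 25*P = -24*P)
R(m) = m/(1 + m)
(172 + (-34/M(-5) + R(11)/(-44)))² = (172 + (-34/((-24*(-5))) + (11/(1 + 11))/(-44)))² = (172 + (-34/120 + (11/12)*(-1/44)))² = (172 + (-34*1/120 + (11*(1/12))*(-1/44)))² = (172 + (-17/60 + (11/12)*(-1/44)))² = (172 + (-17/60 - 1/48))² = (172 - 73/240)² = (41207/240)² = 1698016849/57600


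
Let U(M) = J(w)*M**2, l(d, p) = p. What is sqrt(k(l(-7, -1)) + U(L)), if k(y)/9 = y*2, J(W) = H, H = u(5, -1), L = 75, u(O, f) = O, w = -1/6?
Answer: 9*sqrt(347) ≈ 167.65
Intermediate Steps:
w = -1/6 (w = -1*1/6 = -1/6 ≈ -0.16667)
H = 5
J(W) = 5
U(M) = 5*M**2
k(y) = 18*y (k(y) = 9*(y*2) = 9*(2*y) = 18*y)
sqrt(k(l(-7, -1)) + U(L)) = sqrt(18*(-1) + 5*75**2) = sqrt(-18 + 5*5625) = sqrt(-18 + 28125) = sqrt(28107) = 9*sqrt(347)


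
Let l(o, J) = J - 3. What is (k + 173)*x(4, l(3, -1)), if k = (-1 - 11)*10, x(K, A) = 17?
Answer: 901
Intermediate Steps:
l(o, J) = -3 + J
k = -120 (k = -12*10 = -120)
(k + 173)*x(4, l(3, -1)) = (-120 + 173)*17 = 53*17 = 901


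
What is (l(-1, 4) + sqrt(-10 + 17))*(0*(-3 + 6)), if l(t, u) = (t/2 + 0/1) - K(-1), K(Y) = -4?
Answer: 0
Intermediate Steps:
l(t, u) = 4 + t/2 (l(t, u) = (t/2 + 0/1) - 1*(-4) = (t*(1/2) + 0*1) + 4 = (t/2 + 0) + 4 = t/2 + 4 = 4 + t/2)
(l(-1, 4) + sqrt(-10 + 17))*(0*(-3 + 6)) = ((4 + (1/2)*(-1)) + sqrt(-10 + 17))*(0*(-3 + 6)) = ((4 - 1/2) + sqrt(7))*(0*3) = (7/2 + sqrt(7))*0 = 0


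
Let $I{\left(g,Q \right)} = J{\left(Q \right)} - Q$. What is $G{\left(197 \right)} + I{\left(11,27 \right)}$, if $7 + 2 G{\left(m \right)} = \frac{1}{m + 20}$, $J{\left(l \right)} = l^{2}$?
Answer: $\frac{151575}{217} \approx 698.5$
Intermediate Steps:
$G{\left(m \right)} = - \frac{7}{2} + \frac{1}{2 \left(20 + m\right)}$ ($G{\left(m \right)} = - \frac{7}{2} + \frac{1}{2 \left(m + 20\right)} = - \frac{7}{2} + \frac{1}{2 \left(20 + m\right)}$)
$I{\left(g,Q \right)} = Q^{2} - Q$
$G{\left(197 \right)} + I{\left(11,27 \right)} = \frac{-139 - 1379}{2 \left(20 + 197\right)} + 27 \left(-1 + 27\right) = \frac{-139 - 1379}{2 \cdot 217} + 27 \cdot 26 = \frac{1}{2} \cdot \frac{1}{217} \left(-1518\right) + 702 = - \frac{759}{217} + 702 = \frac{151575}{217}$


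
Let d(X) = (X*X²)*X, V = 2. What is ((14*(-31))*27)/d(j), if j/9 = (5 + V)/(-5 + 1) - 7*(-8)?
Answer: -512/2483050059 ≈ -2.0620e-7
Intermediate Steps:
j = 1953/4 (j = 9*((5 + 2)/(-5 + 1) - 7*(-8)) = 9*(7/(-4) + 56) = 9*(7*(-¼) + 56) = 9*(-7/4 + 56) = 9*(217/4) = 1953/4 ≈ 488.25)
d(X) = X⁴ (d(X) = X³*X = X⁴)
((14*(-31))*27)/d(j) = ((14*(-31))*27)/((1953/4)⁴) = (-434*27)/(14548190295681/256) = -11718*256/14548190295681 = -512/2483050059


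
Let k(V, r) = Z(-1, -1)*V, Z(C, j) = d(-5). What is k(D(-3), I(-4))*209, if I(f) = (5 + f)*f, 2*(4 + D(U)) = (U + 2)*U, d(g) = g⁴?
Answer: -653125/2 ≈ -3.2656e+5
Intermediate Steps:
Z(C, j) = 625 (Z(C, j) = (-5)⁴ = 625)
D(U) = -4 + U*(2 + U)/2 (D(U) = -4 + ((U + 2)*U)/2 = -4 + ((2 + U)*U)/2 = -4 + (U*(2 + U))/2 = -4 + U*(2 + U)/2)
I(f) = f*(5 + f)
k(V, r) = 625*V
k(D(-3), I(-4))*209 = (625*(-4 - 3 + (½)*(-3)²))*209 = (625*(-4 - 3 + (½)*9))*209 = (625*(-4 - 3 + 9/2))*209 = (625*(-5/2))*209 = -3125/2*209 = -653125/2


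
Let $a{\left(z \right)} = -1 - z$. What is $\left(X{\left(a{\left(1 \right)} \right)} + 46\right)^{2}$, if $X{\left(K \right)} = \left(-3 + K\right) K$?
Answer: $3136$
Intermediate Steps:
$X{\left(K \right)} = K \left(-3 + K\right)$
$\left(X{\left(a{\left(1 \right)} \right)} + 46\right)^{2} = \left(\left(-1 - 1\right) \left(-3 - 2\right) + 46\right)^{2} = \left(- 2 \left(-3 - 2\right) + 46\right)^{2} = \left(\left(-2\right) \left(-5\right) + 46\right)^{2} = \left(10 + 46\right)^{2} = 56^{2} = 3136$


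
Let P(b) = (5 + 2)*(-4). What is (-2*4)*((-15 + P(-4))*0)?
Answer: 0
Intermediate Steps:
P(b) = -28 (P(b) = 7*(-4) = -28)
(-2*4)*((-15 + P(-4))*0) = (-2*4)*((-15 - 28)*0) = -(-344)*0 = -8*0 = 0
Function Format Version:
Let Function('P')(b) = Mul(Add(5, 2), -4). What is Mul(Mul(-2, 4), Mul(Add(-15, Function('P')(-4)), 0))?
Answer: 0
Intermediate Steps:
Function('P')(b) = -28 (Function('P')(b) = Mul(7, -4) = -28)
Mul(Mul(-2, 4), Mul(Add(-15, Function('P')(-4)), 0)) = Mul(Mul(-2, 4), Mul(Add(-15, -28), 0)) = Mul(-8, Mul(-43, 0)) = Mul(-8, 0) = 0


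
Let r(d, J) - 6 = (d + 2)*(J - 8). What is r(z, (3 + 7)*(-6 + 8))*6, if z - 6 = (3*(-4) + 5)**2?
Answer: 4140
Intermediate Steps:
z = 55 (z = 6 + (3*(-4) + 5)**2 = 6 + (-12 + 5)**2 = 6 + (-7)**2 = 6 + 49 = 55)
r(d, J) = 6 + (-8 + J)*(2 + d) (r(d, J) = 6 + (d + 2)*(J - 8) = 6 + (2 + d)*(-8 + J) = 6 + (-8 + J)*(2 + d))
r(z, (3 + 7)*(-6 + 8))*6 = (-10 - 8*55 + 2*((3 + 7)*(-6 + 8)) + ((3 + 7)*(-6 + 8))*55)*6 = (-10 - 440 + 2*(10*2) + (10*2)*55)*6 = (-10 - 440 + 2*20 + 20*55)*6 = (-10 - 440 + 40 + 1100)*6 = 690*6 = 4140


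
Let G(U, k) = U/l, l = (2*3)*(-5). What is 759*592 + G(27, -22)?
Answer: 4493271/10 ≈ 4.4933e+5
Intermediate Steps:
l = -30 (l = 6*(-5) = -30)
G(U, k) = -U/30 (G(U, k) = U/(-30) = U*(-1/30) = -U/30)
759*592 + G(27, -22) = 759*592 - 1/30*27 = 449328 - 9/10 = 4493271/10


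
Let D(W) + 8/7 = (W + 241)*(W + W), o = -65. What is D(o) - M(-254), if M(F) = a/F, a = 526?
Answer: -20339495/889 ≈ -22879.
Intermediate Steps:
D(W) = -8/7 + 2*W*(241 + W) (D(W) = -8/7 + (W + 241)*(W + W) = -8/7 + (241 + W)*(2*W) = -8/7 + 2*W*(241 + W))
M(F) = 526/F
D(o) - M(-254) = (-8/7 + 2*(-65)² + 482*(-65)) - 526/(-254) = (-8/7 + 2*4225 - 31330) - 526*(-1)/254 = (-8/7 + 8450 - 31330) - 1*(-263/127) = -160168/7 + 263/127 = -20339495/889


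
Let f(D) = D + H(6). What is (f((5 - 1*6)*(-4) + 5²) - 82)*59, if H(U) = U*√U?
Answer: -3127 + 354*√6 ≈ -2259.9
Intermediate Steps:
H(U) = U^(3/2)
f(D) = D + 6*√6 (f(D) = D + 6^(3/2) = D + 6*√6)
(f((5 - 1*6)*(-4) + 5²) - 82)*59 = ((((5 - 1*6)*(-4) + 5²) + 6*√6) - 82)*59 = ((((5 - 6)*(-4) + 25) + 6*√6) - 82)*59 = (((-1*(-4) + 25) + 6*√6) - 82)*59 = (((4 + 25) + 6*√6) - 82)*59 = ((29 + 6*√6) - 82)*59 = (-53 + 6*√6)*59 = -3127 + 354*√6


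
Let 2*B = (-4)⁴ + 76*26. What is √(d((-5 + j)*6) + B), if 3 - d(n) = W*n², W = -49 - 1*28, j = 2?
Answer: √26067 ≈ 161.45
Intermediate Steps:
W = -77 (W = -49 - 28 = -77)
d(n) = 3 + 77*n² (d(n) = 3 - (-77)*n² = 3 + 77*n²)
B = 1116 (B = ((-4)⁴ + 76*26)/2 = (256 + 1976)/2 = (½)*2232 = 1116)
√(d((-5 + j)*6) + B) = √((3 + 77*((-5 + 2)*6)²) + 1116) = √((3 + 77*(-3*6)²) + 1116) = √((3 + 77*(-18)²) + 1116) = √((3 + 77*324) + 1116) = √((3 + 24948) + 1116) = √(24951 + 1116) = √26067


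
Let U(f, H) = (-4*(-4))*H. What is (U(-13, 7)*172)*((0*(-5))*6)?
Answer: 0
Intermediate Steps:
U(f, H) = 16*H
(U(-13, 7)*172)*((0*(-5))*6) = ((16*7)*172)*((0*(-5))*6) = (112*172)*(0*6) = 19264*0 = 0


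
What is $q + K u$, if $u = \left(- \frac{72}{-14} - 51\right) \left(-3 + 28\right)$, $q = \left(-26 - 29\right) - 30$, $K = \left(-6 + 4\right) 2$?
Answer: $\frac{31505}{7} \approx 4500.7$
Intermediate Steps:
$K = -4$ ($K = \left(-2\right) 2 = -4$)
$q = -85$ ($q = -55 - 30 = -85$)
$u = - \frac{8025}{7}$ ($u = \left(\left(-72\right) \left(- \frac{1}{14}\right) - 51\right) 25 = \left(\frac{36}{7} - 51\right) 25 = \left(- \frac{321}{7}\right) 25 = - \frac{8025}{7} \approx -1146.4$)
$q + K u = -85 - - \frac{32100}{7} = -85 + \frac{32100}{7} = \frac{31505}{7}$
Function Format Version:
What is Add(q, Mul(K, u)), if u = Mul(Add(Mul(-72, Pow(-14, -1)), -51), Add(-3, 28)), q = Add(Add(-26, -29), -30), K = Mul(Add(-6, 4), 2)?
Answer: Rational(31505, 7) ≈ 4500.7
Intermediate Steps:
K = -4 (K = Mul(-2, 2) = -4)
q = -85 (q = Add(-55, -30) = -85)
u = Rational(-8025, 7) (u = Mul(Add(Mul(-72, Rational(-1, 14)), -51), 25) = Mul(Add(Rational(36, 7), -51), 25) = Mul(Rational(-321, 7), 25) = Rational(-8025, 7) ≈ -1146.4)
Add(q, Mul(K, u)) = Add(-85, Mul(-4, Rational(-8025, 7))) = Add(-85, Rational(32100, 7)) = Rational(31505, 7)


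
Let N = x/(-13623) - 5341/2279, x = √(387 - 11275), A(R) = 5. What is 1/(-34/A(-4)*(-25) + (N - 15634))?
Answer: -14908083516096805827/230573541656233138578769 + 141511391886*I*√2722/230573541656233138578769 ≈ -6.4656e-5 + 3.202e-11*I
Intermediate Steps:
x = 2*I*√2722 (x = √(-10888) = 2*I*√2722 ≈ 104.35*I)
N = -5341/2279 - 2*I*√2722/13623 (N = (2*I*√2722)/(-13623) - 5341/2279 = (2*I*√2722)*(-1/13623) - 5341*1/2279 = -2*I*√2722/13623 - 5341/2279 = -5341/2279 - 2*I*√2722/13623 ≈ -2.3436 - 0.0076595*I)
1/(-34/A(-4)*(-25) + (N - 15634)) = 1/(-34/5*(-25) + ((-5341/2279 - 2*I*√2722/13623) - 15634)) = 1/(-34*⅕*(-25) + (-35635227/2279 - 2*I*√2722/13623)) = 1/(-34/5*(-25) + (-35635227/2279 - 2*I*√2722/13623)) = 1/(170 + (-35635227/2279 - 2*I*√2722/13623)) = 1/(-35247797/2279 - 2*I*√2722/13623)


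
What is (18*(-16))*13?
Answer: -3744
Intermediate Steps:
(18*(-16))*13 = -288*13 = -3744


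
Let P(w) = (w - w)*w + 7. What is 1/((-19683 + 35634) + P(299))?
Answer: 1/15958 ≈ 6.2665e-5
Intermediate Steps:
P(w) = 7 (P(w) = 0*w + 7 = 0 + 7 = 7)
1/((-19683 + 35634) + P(299)) = 1/((-19683 + 35634) + 7) = 1/(15951 + 7) = 1/15958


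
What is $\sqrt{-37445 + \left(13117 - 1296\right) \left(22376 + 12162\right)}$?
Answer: $\sqrt{408236253} \approx 20205.0$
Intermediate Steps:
$\sqrt{-37445 + \left(13117 - 1296\right) \left(22376 + 12162\right)} = \sqrt{-37445 + \left(13117 - 1296\right) 34538} = \sqrt{-37445 + 11821 \cdot 34538} = \sqrt{-37445 + 408273698} = \sqrt{408236253}$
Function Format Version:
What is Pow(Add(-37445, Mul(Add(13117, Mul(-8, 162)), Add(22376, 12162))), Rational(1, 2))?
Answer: Pow(408236253, Rational(1, 2)) ≈ 20205.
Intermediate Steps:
Pow(Add(-37445, Mul(Add(13117, Mul(-8, 162)), Add(22376, 12162))), Rational(1, 2)) = Pow(Add(-37445, Mul(Add(13117, -1296), 34538)), Rational(1, 2)) = Pow(Add(-37445, Mul(11821, 34538)), Rational(1, 2)) = Pow(Add(-37445, 408273698), Rational(1, 2)) = Pow(408236253, Rational(1, 2))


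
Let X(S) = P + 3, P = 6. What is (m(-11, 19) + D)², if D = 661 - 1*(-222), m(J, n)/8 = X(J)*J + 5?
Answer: 17161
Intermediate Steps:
X(S) = 9 (X(S) = 6 + 3 = 9)
m(J, n) = 40 + 72*J (m(J, n) = 8*(9*J + 5) = 8*(5 + 9*J) = 40 + 72*J)
D = 883 (D = 661 + 222 = 883)
(m(-11, 19) + D)² = ((40 + 72*(-11)) + 883)² = ((40 - 792) + 883)² = (-752 + 883)² = 131² = 17161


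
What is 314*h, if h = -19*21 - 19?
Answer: -131252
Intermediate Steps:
h = -418 (h = -399 - 19 = -418)
314*h = 314*(-418) = -131252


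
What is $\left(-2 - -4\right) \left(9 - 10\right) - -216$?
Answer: $214$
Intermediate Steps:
$\left(-2 - -4\right) \left(9 - 10\right) - -216 = \left(-2 + 4\right) \left(-1\right) + 216 = 2 \left(-1\right) + 216 = -2 + 216 = 214$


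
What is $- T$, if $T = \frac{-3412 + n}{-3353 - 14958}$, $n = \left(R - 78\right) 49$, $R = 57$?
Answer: $- \frac{4441}{18311} \approx -0.24253$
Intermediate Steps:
$n = -1029$ ($n = \left(57 - 78\right) 49 = \left(-21\right) 49 = -1029$)
$T = \frac{4441}{18311}$ ($T = \frac{-3412 - 1029}{-3353 - 14958} = - \frac{4441}{-18311} = \left(-4441\right) \left(- \frac{1}{18311}\right) = \frac{4441}{18311} \approx 0.24253$)
$- T = \left(-1\right) \frac{4441}{18311} = - \frac{4441}{18311}$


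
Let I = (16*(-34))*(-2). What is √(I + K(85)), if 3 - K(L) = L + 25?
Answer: 3*√109 ≈ 31.321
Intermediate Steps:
I = 1088 (I = -544*(-2) = 1088)
K(L) = -22 - L (K(L) = 3 - (L + 25) = 3 - (25 + L) = 3 + (-25 - L) = -22 - L)
√(I + K(85)) = √(1088 + (-22 - 1*85)) = √(1088 + (-22 - 85)) = √(1088 - 107) = √981 = 3*√109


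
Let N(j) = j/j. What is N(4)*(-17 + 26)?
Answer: 9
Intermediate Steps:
N(j) = 1
N(4)*(-17 + 26) = 1*(-17 + 26) = 1*9 = 9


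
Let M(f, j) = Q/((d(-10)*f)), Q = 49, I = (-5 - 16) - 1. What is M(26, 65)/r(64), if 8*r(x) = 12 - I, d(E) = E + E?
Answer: -49/2210 ≈ -0.022172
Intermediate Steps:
I = -22 (I = -21 - 1 = -22)
d(E) = 2*E
r(x) = 17/4 (r(x) = (12 - 1*(-22))/8 = (12 + 22)/8 = (⅛)*34 = 17/4)
M(f, j) = -49/(20*f) (M(f, j) = 49/(((2*(-10))*f)) = 49/((-20*f)) = 49*(-1/(20*f)) = -49/(20*f))
M(26, 65)/r(64) = (-49/20/26)/(17/4) = -49/20*1/26*(4/17) = -49/520*4/17 = -49/2210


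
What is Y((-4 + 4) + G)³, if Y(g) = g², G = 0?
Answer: 0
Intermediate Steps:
Y((-4 + 4) + G)³ = (((-4 + 4) + 0)²)³ = ((0 + 0)²)³ = (0²)³ = 0³ = 0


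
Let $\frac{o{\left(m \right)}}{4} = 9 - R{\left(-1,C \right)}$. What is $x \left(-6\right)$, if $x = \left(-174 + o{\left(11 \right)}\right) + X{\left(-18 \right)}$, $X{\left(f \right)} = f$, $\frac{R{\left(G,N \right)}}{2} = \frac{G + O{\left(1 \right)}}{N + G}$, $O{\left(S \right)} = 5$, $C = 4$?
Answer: $1000$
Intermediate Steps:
$R{\left(G,N \right)} = \frac{2 \left(5 + G\right)}{G + N}$ ($R{\left(G,N \right)} = 2 \frac{G + 5}{N + G} = 2 \frac{5 + G}{G + N} = \frac{2 \left(5 + G\right)}{G + N}$)
$o{\left(m \right)} = \frac{76}{3}$ ($o{\left(m \right)} = 4 \left(9 - \frac{2 \left(5 - 1\right)}{-1 + 4}\right) = 4 \left(9 - 2 \cdot \frac{1}{3} \cdot 4\right) = 4 \left(9 - \frac{8}{3}\right) = 4 \cdot \frac{19}{3} = \frac{76}{3}$)
$x = - \frac{500}{3}$ ($x = \left(-174 + \frac{76}{3}\right) - 18 = - \frac{446}{3} - 18 = - \frac{500}{3} \approx -166.67$)
$x \left(-6\right) = \left(- \frac{500}{3}\right) \left(-6\right) = 1000$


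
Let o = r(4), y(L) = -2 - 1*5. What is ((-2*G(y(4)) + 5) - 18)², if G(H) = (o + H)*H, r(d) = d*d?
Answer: 12769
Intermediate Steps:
y(L) = -7 (y(L) = -2 - 5 = -7)
r(d) = d²
o = 16 (o = 4² = 16)
G(H) = H*(16 + H) (G(H) = (16 + H)*H = H*(16 + H))
((-2*G(y(4)) + 5) - 18)² = ((-(-14)*(16 - 7) + 5) - 18)² = ((-(-14)*9 + 5) - 18)² = ((-2*(-63) + 5) - 18)² = ((126 + 5) - 18)² = (131 - 18)² = 113² = 12769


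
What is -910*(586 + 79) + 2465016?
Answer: 1859866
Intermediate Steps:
-910*(586 + 79) + 2465016 = -910*665 + 2465016 = -605150 + 2465016 = 1859866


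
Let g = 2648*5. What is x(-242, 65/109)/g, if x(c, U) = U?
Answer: 13/288632 ≈ 4.5040e-5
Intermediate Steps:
g = 13240
x(-242, 65/109)/g = (65/109)/13240 = (65*(1/109))*(1/13240) = (65/109)*(1/13240) = 13/288632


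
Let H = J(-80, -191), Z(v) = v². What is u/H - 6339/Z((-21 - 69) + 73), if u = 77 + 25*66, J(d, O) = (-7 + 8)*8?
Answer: 448391/2312 ≈ 193.94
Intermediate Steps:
J(d, O) = 8 (J(d, O) = 1*8 = 8)
u = 1727 (u = 77 + 1650 = 1727)
H = 8
u/H - 6339/Z((-21 - 69) + 73) = 1727/8 - 6339/((-21 - 69) + 73)² = 1727*(⅛) - 6339/(-90 + 73)² = 1727/8 - 6339/((-17)²) = 1727/8 - 6339/289 = 448391/2312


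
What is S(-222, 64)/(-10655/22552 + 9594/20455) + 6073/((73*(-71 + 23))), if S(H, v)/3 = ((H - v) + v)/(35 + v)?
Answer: 119507720479349/61058976528 ≈ 1957.3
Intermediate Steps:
S(H, v) = 3*H/(35 + v) (S(H, v) = 3*(((H - v) + v)/(35 + v)) = 3*(H/(35 + v)) = 3*H/(35 + v))
S(-222, 64)/(-10655/22552 + 9594/20455) + 6073/((73*(-71 + 23))) = (3*(-222)/(35 + 64))/(-10655/22552 + 9594/20455) + 6073/((73*(-71 + 23))) = (3*(-222)/99)/(-10655*1/22552 + 9594*(1/20455)) + 6073/((73*(-48))) = (3*(-222)*(1/99))/(-10655/22552 + 9594/20455) + 6073/(-3504) = -74/(11*(-1584137/461301160)) + 6073*(-1/3504) = -74/11*(-461301160/1584137) - 6073/3504 = 34136285840/17425507 - 6073/3504 = 119507720479349/61058976528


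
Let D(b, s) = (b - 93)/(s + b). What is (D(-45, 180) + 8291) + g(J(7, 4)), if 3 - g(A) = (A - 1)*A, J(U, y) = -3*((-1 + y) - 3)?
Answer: 373184/45 ≈ 8293.0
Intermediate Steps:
J(U, y) = 12 - 3*y (J(U, y) = -3*(-4 + y) = 12 - 3*y)
D(b, s) = (-93 + b)/(b + s)
g(A) = 3 - A*(-1 + A) (g(A) = 3 - (A - 1)*A = 3 - (-1 + A)*A = 3 - A*(-1 + A))
(D(-45, 180) + 8291) + g(J(7, 4)) = ((-93 - 45)/(-45 + 180) + 8291) + (3 + (12 - 3*4) - (12 - 3*4)²) = (-138/135 + 8291) + (3 + (12 - 12) - (12 - 12)²) = ((1/135)*(-138) + 8291) + (3 + 0 - 1*0²) = (-46/45 + 8291) + (3 + 0 - 1*0) = 373049/45 + (3 + 0 + 0) = 373049/45 + 3 = 373184/45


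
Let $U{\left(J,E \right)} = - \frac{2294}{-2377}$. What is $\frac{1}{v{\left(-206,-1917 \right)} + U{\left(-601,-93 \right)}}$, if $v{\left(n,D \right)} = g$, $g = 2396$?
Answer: $\frac{2377}{5697586} \approx 0.00041719$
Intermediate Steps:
$v{\left(n,D \right)} = 2396$
$U{\left(J,E \right)} = \frac{2294}{2377}$ ($U{\left(J,E \right)} = \left(-2294\right) \left(- \frac{1}{2377}\right) = \frac{2294}{2377}$)
$\frac{1}{v{\left(-206,-1917 \right)} + U{\left(-601,-93 \right)}} = \frac{1}{2396 + \frac{2294}{2377}} = \frac{1}{\frac{5697586}{2377}} = \frac{2377}{5697586}$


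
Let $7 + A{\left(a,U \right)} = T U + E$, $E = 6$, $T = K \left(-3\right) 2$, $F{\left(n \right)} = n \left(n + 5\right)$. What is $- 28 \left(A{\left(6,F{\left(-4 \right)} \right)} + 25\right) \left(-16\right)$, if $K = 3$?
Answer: $43008$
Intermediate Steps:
$F{\left(n \right)} = n \left(5 + n\right)$
$T = -18$ ($T = 3 \left(-3\right) 2 = \left(-9\right) 2 = -18$)
$A{\left(a,U \right)} = -1 - 18 U$ ($A{\left(a,U \right)} = -7 - \left(-6 + 18 U\right) = -1 - 18 U$)
$- 28 \left(A{\left(6,F{\left(-4 \right)} \right)} + 25\right) \left(-16\right) = - 28 \left(\left(-1 - 18 \left(- 4 \left(5 - 4\right)\right)\right) + 25\right) \left(-16\right) = - 28 \left(\left(-1 - 18 \left(\left(-4\right) 1\right)\right) + 25\right) \left(-16\right) = - 28 \left(\left(-1 - -72\right) + 25\right) \left(-16\right) = - 28 \left(\left(-1 + 72\right) + 25\right) \left(-16\right) = - 28 \left(71 + 25\right) \left(-16\right) = - 28 \cdot 96 \left(-16\right) = \left(-28\right) \left(-1536\right) = 43008$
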